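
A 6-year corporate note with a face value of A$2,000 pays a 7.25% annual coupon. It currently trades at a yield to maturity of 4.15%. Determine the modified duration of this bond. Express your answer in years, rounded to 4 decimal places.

4.9424 years

Periodic yield y = 0.0415. First find Macaulay duration:
  t   CF        PV=CF/(1+0.0415)^t    t·PV
  1       145.00       139.2223       139.2223
  2       145.00       133.6748       267.3495
  3       145.00       128.3483       385.0450
  4       145.00       123.2341       492.9364
  5       145.00       118.3237       591.6183
  6     2,145.00     1,680.6282    10,083.7693
  Σ                  2,323.4314    11,959.9408
P = 2,323.4314; Macaulay duration = 11,959.9408 / 2,323.4314 = 5.14753 years.
Modified duration = D_Mac / (1 + y) = 5.14753 / 1.0415 = 4.94242 years.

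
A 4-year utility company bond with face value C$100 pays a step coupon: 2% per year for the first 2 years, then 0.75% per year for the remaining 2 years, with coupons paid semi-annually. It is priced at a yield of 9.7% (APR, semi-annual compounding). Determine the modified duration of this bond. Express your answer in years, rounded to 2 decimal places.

3.67 years

Periodic yield y = 0.0485. First find Macaulay duration:
  t   CF        PV=CF/(1+0.0485)^t    t·PV
  1        1.000         0.9537         0.9537
  2        1.000         0.9096         1.8193
  3        1.000         0.8676         2.6027
  4        1.000         0.8274         3.3097
  5        0.375         0.2959         1.4797
  6        0.375         0.2822         1.6934
  7        0.375         0.2692         1.8843
  8      100.375        68.7192       549.7536
  Σ                     73.1249       563.4963
P = 73.1249; Macaulay duration = 563.4963 / 73.1249 = 7.70594 half-year periods = 3.85297 years.
Modified duration = D_Mac / (1 + y) = 3.85297 / 1.0485 = 3.67475 years.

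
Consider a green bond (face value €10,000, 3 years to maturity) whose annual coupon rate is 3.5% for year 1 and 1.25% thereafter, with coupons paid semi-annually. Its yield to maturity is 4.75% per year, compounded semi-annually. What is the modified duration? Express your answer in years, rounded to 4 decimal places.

Periodic yield y = 0.02375. First find Macaulay duration:
  t   CF        PV=CF/(1+0.02375)^t    t·PV
  1       175.00       170.9402       170.9402
  2       175.00       166.9745       333.9491
  3        62.50        58.2503       174.7509
  4        62.50        56.8990       227.5959
  5        62.50        55.5790       277.8948
  6    10,062.50     8,740.6233    52,443.7399
  Σ                  9,249.2663    53,628.8708
P = 9,249.2663; Macaulay duration = 53,628.8708 / 9,249.2663 = 5.79818 half-year periods = 2.89909 years.
Modified duration = D_Mac / (1 + y) = 2.89909 / 1.02375 = 2.83183 years.

2.8318 years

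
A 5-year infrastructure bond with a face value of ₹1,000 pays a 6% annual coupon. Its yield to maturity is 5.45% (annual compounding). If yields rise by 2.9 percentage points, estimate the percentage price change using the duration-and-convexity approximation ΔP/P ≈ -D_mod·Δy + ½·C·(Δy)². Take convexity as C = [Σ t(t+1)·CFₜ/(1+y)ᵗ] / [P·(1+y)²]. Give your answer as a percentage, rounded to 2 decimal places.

-11.32%

With y = 0.0545:
  t   CF        PV=CF/(1+0.0545)^t    t·PV        t(t+1)·PV
  1        60.00        56.8990        56.8990         113.7980
  2        60.00        53.9583       107.9166         323.7497
  3        60.00        51.1695       153.5086         614.0345
  4        60.00        48.5249       194.0997         970.4986
  5     1,060.00       812.9671     4,064.8353      24,389.0116
  Σ                  1,023.5188     4,577.2592      26,411.0923
P = 1,023.5188; D_Mac = 4.47208 yrs; D_mod = 4.24095 yrs; C = 23.20584.
Duration effect: -4.24095 × (+0.029) = -0.122988
Convexity effect: 0.5 × 23.20584 × (0.029)² = +0.0097581
ΔP/P ≈ -0.122988 + 0.0097581 = -0.113229 = -11.3229%.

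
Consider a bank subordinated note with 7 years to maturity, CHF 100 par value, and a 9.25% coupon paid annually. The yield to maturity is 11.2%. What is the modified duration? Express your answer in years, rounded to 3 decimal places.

Periodic yield y = 0.112. First find Macaulay duration:
  t   CF        PV=CF/(1+0.112)^t    t·PV
  1         9.25         8.3183         8.3183
  2         9.25         7.4805        14.9611
  3         9.25         6.7271        20.1813
  4         9.25         6.0495        24.1982
  5         9.25         5.4402        27.2012
  6         9.25         4.8923        29.3538
  7       109.25        51.9622       363.7357
  Σ                     90.8703       487.9496
P = 90.8703; Macaulay duration = 487.9496 / 90.8703 = 5.36974 years.
Modified duration = D_Mac / (1 + y) = 5.36974 / 1.112 = 4.82890 years.

4.829 years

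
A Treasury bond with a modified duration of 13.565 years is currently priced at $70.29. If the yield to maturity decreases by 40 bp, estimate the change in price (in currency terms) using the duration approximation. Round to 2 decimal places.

+$3.81

Duration approximation: ΔP/P ≈ -D_mod · Δy = -13.565 × (-0.004) = +0.054260.
ΔP ≈ 70.29 × (+0.054260) = +3.8139354.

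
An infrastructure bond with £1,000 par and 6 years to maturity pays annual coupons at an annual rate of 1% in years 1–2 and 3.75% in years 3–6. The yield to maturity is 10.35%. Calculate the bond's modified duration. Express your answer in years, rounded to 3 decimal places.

Periodic yield y = 0.1035. First find Macaulay duration:
  t   CF        PV=CF/(1+0.1035)^t    t·PV
  1        10.00         9.0621         9.0621
  2        10.00         8.2121        16.4242
  3        37.50        27.9071        83.7212
  4        37.50        25.2896       101.1584
  5        37.50        22.9176       114.5881
  6     1,037.50       574.5847     3,447.5084
  Σ                    667.9732     3,772.4624
P = 667.9732; Macaulay duration = 3,772.4624 / 667.9732 = 5.64763 years.
Modified duration = D_Mac / (1 + y) = 5.64763 / 1.1035 = 5.11792 years.

5.118 years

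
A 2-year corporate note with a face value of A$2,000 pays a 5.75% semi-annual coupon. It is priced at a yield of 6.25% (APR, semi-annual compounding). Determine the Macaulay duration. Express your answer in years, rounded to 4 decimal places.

Periodic yield y = 0.03125. Discount each cash flow and weight by its period:
  t   CF        PV=CF/(1+0.03125)^t    t·PV
  1        57.50        55.7576        55.7576
  2        57.50        54.0680       108.1359
  3        57.50        52.4295       157.2886
  4     2,057.50     1,819.2149     7,276.8595
  Σ                  1,981.4699     7,598.0416
Price P = Σ PV = 1,981.4699.
Macaulay duration = Σ(t·PV) / P = 7,598.0416 / 1,981.4699 = 3.83455 half-year periods.
In years: 3.83455 / 2 = 1.91727 years.

1.9173 years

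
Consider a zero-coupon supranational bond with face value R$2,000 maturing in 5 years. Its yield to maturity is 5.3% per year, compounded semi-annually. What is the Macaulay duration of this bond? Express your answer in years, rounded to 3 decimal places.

A zero-coupon bond has a single cash flow at maturity, so its Macaulay duration equals its maturity: 5 years.
(Equivalently: 10 semi-annual periods ÷ 2 = 5 years.)

5.000 years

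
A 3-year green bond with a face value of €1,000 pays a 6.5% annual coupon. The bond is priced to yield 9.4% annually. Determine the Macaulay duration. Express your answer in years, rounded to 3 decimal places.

Periodic yield y = 0.094. Discount each cash flow and weight by its year:
  t   CF        PV=CF/(1+0.094)^t    t·PV
  1        65.00        59.4150        59.4150
  2        65.00        54.3099       108.6197
  3     1,065.00       813.3878     2,440.1633
  Σ                    927.1126     2,608.1980
Price P = Σ PV = 927.1126.
Macaulay duration = Σ(t·PV) / P = 2,608.1980 / 927.1126 = 2.81325 years.

2.813 years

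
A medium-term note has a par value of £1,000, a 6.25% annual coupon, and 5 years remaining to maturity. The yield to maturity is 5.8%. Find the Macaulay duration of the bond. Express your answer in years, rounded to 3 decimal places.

Periodic yield y = 0.058. Discount each cash flow and weight by its year:
  t   CF        PV=CF/(1+0.058)^t    t·PV
  1        62.50        59.0737        59.0737
  2        62.50        55.8353       111.6706
  3        62.50        52.7744       158.3231
  4        62.50        49.8813       199.5250
  5     1,062.50       801.4946     4,007.4730
  Σ                  1,019.0592     4,536.0654
Price P = Σ PV = 1,019.0592.
Macaulay duration = Σ(t·PV) / P = 4,536.0654 / 1,019.0592 = 4.45123 years.

4.451 years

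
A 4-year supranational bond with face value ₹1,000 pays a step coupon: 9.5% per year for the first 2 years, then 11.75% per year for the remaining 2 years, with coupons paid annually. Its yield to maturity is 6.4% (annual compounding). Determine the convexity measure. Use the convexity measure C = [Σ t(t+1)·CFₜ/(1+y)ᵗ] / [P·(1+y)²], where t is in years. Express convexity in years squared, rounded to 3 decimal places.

With y = 0.064:
  t   CF        PV=CF/(1+0.064)^t    t·PV        t(t+1)·PV
  1        95.00        89.2857        89.2857         178.5714
  2        95.00        83.9151       167.8303         503.4909
  3       117.50        97.5468       292.6404       1,170.5615
  4     1,117.50       871.9288     3,487.7152      17,438.5759
  Σ                  1,142.6764     4,037.4716      19,291.1997
P = 1,142.6764.
Convexity = Σ t(t+1)·PV / [P·(1+y)²] = 19,291.1997 / (1,142.6764 × 1.132096) = 14.91258.

14.913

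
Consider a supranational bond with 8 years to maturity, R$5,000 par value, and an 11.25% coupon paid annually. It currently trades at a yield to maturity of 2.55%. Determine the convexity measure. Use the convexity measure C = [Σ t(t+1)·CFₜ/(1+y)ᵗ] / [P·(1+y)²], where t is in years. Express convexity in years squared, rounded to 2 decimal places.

With y = 0.0255:
  t   CF        PV=CF/(1+0.0255)^t    t·PV        t(t+1)·PV
  1       562.50       548.5129       548.5129       1,097.0258
  2       562.50       534.8736     1,069.7473       3,209.2419
  3       562.50       521.5735     1,564.7206       6,258.8822
  4       562.50       508.6041     2,034.4165      10,172.0823
  5       562.50       495.9572     2,479.7860      14,878.7161
  6       562.50       483.6248     2,901.7486      20,312.2405
  7       562.50       471.5990     3,301.1930      26,409.5439
  8     5,562.50     4,547.6256    36,381.0051     327,429.0460
  Σ                  8,112.3708    50,281.1300     409,766.7787
P = 8,112.3708.
Convexity = Σ t(t+1)·PV / [P·(1+y)²] = 409,766.7787 / (8,112.3708 × 1.051650) = 48.03056.

48.03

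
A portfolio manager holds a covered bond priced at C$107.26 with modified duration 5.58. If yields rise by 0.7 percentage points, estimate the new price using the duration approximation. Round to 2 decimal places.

Duration approximation: ΔP/P ≈ -D_mod · Δy = -5.58 × (+0.007) = -0.039060.
New price ≈ 107.26 × (1 - 0.039060) = 103.0704244.

C$103.07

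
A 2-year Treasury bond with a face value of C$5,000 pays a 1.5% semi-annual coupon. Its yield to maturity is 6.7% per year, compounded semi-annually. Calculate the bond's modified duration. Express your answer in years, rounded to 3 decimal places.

1.912 years

Periodic yield y = 0.0335. First find Macaulay duration:
  t   CF        PV=CF/(1+0.0335)^t    t·PV
  1        37.50        36.2845        36.2845
  2        37.50        35.1083        70.2167
  3        37.50        33.9703       101.9110
  4     5,037.50     4,415.4313    17,661.7253
  Σ                  4,520.7945    17,870.1375
P = 4,520.7945; Macaulay duration = 17,870.1375 / 4,520.7945 = 3.95288 half-year periods = 1.97644 years.
Modified duration = D_Mac / (1 + y) = 1.97644 / 1.0335 = 1.91237 years.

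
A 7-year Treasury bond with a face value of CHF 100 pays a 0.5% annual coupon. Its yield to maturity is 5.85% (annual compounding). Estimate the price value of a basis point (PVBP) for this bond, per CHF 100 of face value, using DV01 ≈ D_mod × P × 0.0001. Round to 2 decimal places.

CHF 0.05

Periodic yield y = 0.0585.
  t   CF        PV=CF/(1+0.0585)^t    t·PV
  1         0.50         0.4724         0.4724
  2         0.50         0.4463         0.8925
  3         0.50         0.4216         1.2648
  4         0.50         0.3983         1.5932
  5         0.50         0.3763         1.8814
  6         0.50         0.3555         2.1329
  7       100.50        67.5041       472.5286
  Σ                     69.9744       480.7658
P = 69.9744; D_Mac = 6.87060 yrs; D_mod = 6.49088 yrs.
DV01 ≈ 6.49088 × 69.9744 × 0.0001 = 0.045420.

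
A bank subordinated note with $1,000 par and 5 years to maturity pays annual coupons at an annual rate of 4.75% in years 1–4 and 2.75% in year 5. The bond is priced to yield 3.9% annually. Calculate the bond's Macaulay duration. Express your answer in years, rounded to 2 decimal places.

4.57 years

Periodic yield y = 0.039. Discount each cash flow and weight by its year:
  t   CF        PV=CF/(1+0.039)^t    t·PV
  1        47.50        45.7170        45.7170
  2        47.50        44.0010        88.0020
  3        47.50        42.3494       127.0481
  4        47.50        40.7597       163.0390
  5     1,027.50       848.6021     4,243.0104
  Σ                  1,021.4292     4,666.8165
Price P = Σ PV = 1,021.4292.
Macaulay duration = Σ(t·PV) / P = 4,666.8165 / 1,021.4292 = 4.56891 years.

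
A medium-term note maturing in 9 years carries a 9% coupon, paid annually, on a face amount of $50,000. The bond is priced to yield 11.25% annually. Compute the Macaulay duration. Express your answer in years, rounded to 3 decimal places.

Periodic yield y = 0.1125. Discount each cash flow and weight by its year:
  t   CF        PV=CF/(1+0.1125)^t    t·PV
  1     4,500.00     4,044.9438     4,044.9438
  2     4,500.00     3,635.9046     7,271.8091
  3     4,500.00     3,268.2288     9,804.6864
  4     4,500.00     2,937.7338    11,750.9351
  5     4,500.00     2,640.6596    13,203.2978
  6     4,500.00     2,373.6266    14,241.7595
  7     4,500.00     2,133.5969    14,935.1785
  8     4,500.00     1,917.8399    15,342.7194
  9    54,500.00    20,878.3573   187,905.2156
  Σ                 43,830.8912   278,500.5453
Price P = Σ PV = 43,830.8912.
Macaulay duration = Σ(t·PV) / P = 278,500.5453 / 43,830.8912 = 6.35398 years.

6.354 years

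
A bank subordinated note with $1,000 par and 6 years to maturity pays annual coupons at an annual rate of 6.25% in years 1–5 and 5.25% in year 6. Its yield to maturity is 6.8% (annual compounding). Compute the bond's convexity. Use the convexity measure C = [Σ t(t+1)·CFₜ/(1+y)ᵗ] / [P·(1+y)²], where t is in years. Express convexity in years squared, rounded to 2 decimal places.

With y = 0.068:
  t   CF        PV=CF/(1+0.068)^t    t·PV        t(t+1)·PV
  1        62.50        58.5206        58.5206         117.0412
  2        62.50        54.7946       109.5891         328.7674
  3        62.50        51.3058       153.9173         615.6693
  4        62.50        48.0391       192.1565         960.7823
  5        62.50        44.9804       224.9022       1,349.4134
  6     1,052.50       709.2422     4,255.4534      29,788.1738
  Σ                    966.8827     4,994.5392      33,159.8474
P = 966.8827.
Convexity = Σ t(t+1)·PV / [P·(1+y)²] = 33,159.8474 / (966.8827 × 1.140624) = 30.06742.

30.07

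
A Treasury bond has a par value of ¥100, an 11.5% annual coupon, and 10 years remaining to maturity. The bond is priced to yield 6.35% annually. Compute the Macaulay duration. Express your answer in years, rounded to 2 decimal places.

Periodic yield y = 0.0635. Discount each cash flow and weight by its year:
  t   CF        PV=CF/(1+0.0635)^t    t·PV
  1        11.50        10.8134        10.8134
  2        11.50        10.1677        20.3354
  3        11.50         9.5606        28.6818
  4        11.50         8.9898        35.9590
  5        11.50         8.4530        42.2650
  6        11.50         7.9483        47.6896
  7        11.50         7.4737        52.3159
  8        11.50         7.0275        56.2196
  9        11.50         6.6079        59.4707
  10      111.50        60.2421       602.4208
  Σ                    137.2838       956.1711
Price P = Σ PV = 137.2838.
Macaulay duration = Σ(t·PV) / P = 956.1711 / 137.2838 = 6.96493 years.

6.96 years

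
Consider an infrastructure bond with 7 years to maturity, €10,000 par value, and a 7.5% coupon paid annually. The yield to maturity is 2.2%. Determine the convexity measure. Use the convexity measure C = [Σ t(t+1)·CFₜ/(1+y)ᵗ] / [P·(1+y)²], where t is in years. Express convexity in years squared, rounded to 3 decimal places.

42.337

With y = 0.022:
  t   CF        PV=CF/(1+0.022)^t    t·PV        t(t+1)·PV
  1       750.00       733.8552       733.8552       1,467.7104
  2       750.00       718.0579     1,436.1158       4,308.3475
  3       750.00       702.6007     2,107.8021       8,431.2084
  4       750.00       687.4762     2,749.9049      13,749.5244
  5       750.00       672.6773     3,363.3866      20,180.3196
  6       750.00       658.1970     3,949.1819      27,644.2734
  7    10,750.00     9,231.0732    64,617.5122     516,940.0978
  Σ                 13,403.9375    78,957.7587     592,721.4813
P = 13,403.9375.
Convexity = Σ t(t+1)·PV / [P·(1+y)²] = 592,721.4813 / (13,403.9375 × 1.044484) = 42.33665.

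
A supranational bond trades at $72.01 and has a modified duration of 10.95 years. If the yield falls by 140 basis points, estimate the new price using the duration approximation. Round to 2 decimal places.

Duration approximation: ΔP/P ≈ -D_mod · Δy = -10.95 × (-0.014) = +0.153300.
New price ≈ 72.01 × (1 + 0.153300) = 83.049133.

$83.05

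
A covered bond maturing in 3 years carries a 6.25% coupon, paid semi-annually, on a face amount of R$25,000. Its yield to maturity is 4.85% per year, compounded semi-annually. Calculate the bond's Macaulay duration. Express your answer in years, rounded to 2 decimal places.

2.79 years

Periodic yield y = 0.02425. Discount each cash flow and weight by its period:
  t   CF        PV=CF/(1+0.02425)^t    t·PV
  1       781.25       762.7532       762.7532
  2       781.25       744.6944     1,489.3888
  3       781.25       727.0631     2,181.1893
  4       781.25       709.8493     2,839.3971
  5       781.25       693.0430     3,465.2149
  6    25,781.25    22,328.9414   133,973.6486
  Σ                 25,966.3444   144,711.5919
Price P = Σ PV = 25,966.3444.
Macaulay duration = Σ(t·PV) / P = 144,711.5919 / 25,966.3444 = 5.57304 half-year periods.
In years: 5.57304 / 2 = 2.78652 years.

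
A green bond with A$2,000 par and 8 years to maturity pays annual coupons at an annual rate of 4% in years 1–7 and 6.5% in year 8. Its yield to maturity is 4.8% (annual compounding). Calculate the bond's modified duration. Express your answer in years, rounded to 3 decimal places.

Periodic yield y = 0.048. First find Macaulay duration:
  t   CF        PV=CF/(1+0.048)^t    t·PV
  1        80.00        76.3359        76.3359
  2        80.00        72.8396       145.6792
  3        80.00        69.5034       208.5102
  4        80.00        66.3201       265.2802
  5        80.00        63.2825       316.4125
  6        80.00        60.3841       362.3043
  7        80.00        57.6184       403.3286
  8     2,130.00     1,463.8256    11,710.6049
  Σ                  1,930.1095    13,488.4558
P = 1,930.1095; Macaulay duration = 13,488.4558 / 1,930.1095 = 6.98844 years.
Modified duration = D_Mac / (1 + y) = 6.98844 / 1.048 = 6.66836 years.

6.668 years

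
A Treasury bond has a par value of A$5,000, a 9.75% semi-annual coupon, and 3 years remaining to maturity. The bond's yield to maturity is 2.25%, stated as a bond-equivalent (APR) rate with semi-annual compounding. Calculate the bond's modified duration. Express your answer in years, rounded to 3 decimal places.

2.677 years

Periodic yield y = 0.01125. First find Macaulay duration:
  t   CF        PV=CF/(1+0.01125)^t    t·PV
  1       243.75       241.0383       241.0383
  2       243.75       238.3568       476.7136
  3       243.75       235.7051       707.1154
  4       243.75       233.0829       932.3318
  5       243.75       230.4899     1,152.4496
  6     5,243.75     4,903.3260    29,419.9561
  Σ                  6,081.9991    32,929.6048
P = 6,081.9991; Macaulay duration = 32,929.6048 / 6,081.9991 = 5.41427 half-year periods = 2.70714 years.
Modified duration = D_Mac / (1 + y) = 2.70714 / 1.01125 = 2.67702 years.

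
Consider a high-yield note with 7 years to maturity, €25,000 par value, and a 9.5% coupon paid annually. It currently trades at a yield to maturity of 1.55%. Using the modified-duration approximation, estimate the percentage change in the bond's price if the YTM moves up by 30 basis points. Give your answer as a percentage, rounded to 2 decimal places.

Periodic yield y = 0.0155. Modified duration first:
  t   CF        PV=CF/(1+0.0155)^t    t·PV
  1     2,375.00     2,338.7494     2,338.7494
  2     2,375.00     2,303.0521     4,606.1042
  3     2,375.00     2,267.8996     6,803.6989
  4     2,375.00     2,233.2837     8,933.1349
  5     2,375.00     2,199.1962    10,995.9810
  6     2,375.00     2,165.6289    12,993.7737
  7    27,375.00    24,580.7219   172,065.0534
  Σ                 38,088.5319   218,736.4955
P = 38,088.5319; D_Mac = 5.74284 yrs; D_mod = 5.74284/(1+0.0155) = 5.65519 yrs.
ΔP/P ≈ -D_mod · Δy = -5.65519 × (+0.003) = -0.016966 = -1.6966%.

-1.70%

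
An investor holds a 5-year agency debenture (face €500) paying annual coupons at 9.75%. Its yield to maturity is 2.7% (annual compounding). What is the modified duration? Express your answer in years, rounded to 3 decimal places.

Periodic yield y = 0.027. First find Macaulay duration:
  t   CF        PV=CF/(1+0.027)^t    t·PV
  1        48.75        47.4684        47.4684
  2        48.75        46.2204        92.4408
  3        48.75        45.0053       135.0158
  4        48.75        43.8221       175.2883
  5       548.75       480.3108     2,401.5538
  Σ                    662.8268     2,851.7670
P = 662.8268; Macaulay duration = 2,851.7670 / 662.8268 = 4.30243 years.
Modified duration = D_Mac / (1 + y) = 4.30243 / 1.027 = 4.18932 years.

4.189 years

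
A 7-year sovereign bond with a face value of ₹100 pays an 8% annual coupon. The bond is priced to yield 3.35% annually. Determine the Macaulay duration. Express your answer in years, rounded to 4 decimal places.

5.8020 years

Periodic yield y = 0.0335. Discount each cash flow and weight by its year:
  t   CF        PV=CF/(1+0.0335)^t    t·PV
  1         8.00         7.7407         7.7407
  2         8.00         7.4898        14.9796
  3         8.00         7.2470        21.7410
  4         8.00         7.0121        28.0484
  5         8.00         6.7848        33.9240
  6         8.00         6.5649        39.3893
  7       108.00        85.7532       600.2725
  Σ                    128.5925       746.0955
Price P = Σ PV = 128.5925.
Macaulay duration = Σ(t·PV) / P = 746.0955 / 128.5925 = 5.80202 years.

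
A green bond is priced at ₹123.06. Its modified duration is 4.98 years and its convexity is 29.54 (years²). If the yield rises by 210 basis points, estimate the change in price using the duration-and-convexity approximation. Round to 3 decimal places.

Duration effect: -D_mod·Δy = -4.98 × (+0.021) = -0.104580
Convexity effect: ½·C·(Δy)² = 0.5 × 29.54 × (0.021)² = +0.00651357
ΔP/P ≈ -0.104580 + 0.00651357 = -0.09806643
ΔP ≈ 123.06 × (-0.09806643) = -12.0680548758.

-₹12.068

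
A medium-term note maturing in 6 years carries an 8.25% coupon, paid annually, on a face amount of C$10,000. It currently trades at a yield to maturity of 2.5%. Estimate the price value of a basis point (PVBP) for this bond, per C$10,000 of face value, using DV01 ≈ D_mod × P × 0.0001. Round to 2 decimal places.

Periodic yield y = 0.025.
  t   CF        PV=CF/(1+0.025)^t    t·PV
  1       825.00       804.8780       804.8780
  2       825.00       785.2469     1,570.4938
  3       825.00       766.0945     2,298.2835
  4       825.00       747.4093     2,989.6371
  5       825.00       729.1798     3,645.8989
  6    10,825.00     9,334.3636    56,006.1814
  Σ                 13,167.1721    67,315.3729
P = 13,167.1721; D_Mac = 5.11236 yrs; D_mod = 4.98767 yrs.
DV01 ≈ 4.98767 × 13,167.1721 × 0.0001 = 6.567353.

C$6.57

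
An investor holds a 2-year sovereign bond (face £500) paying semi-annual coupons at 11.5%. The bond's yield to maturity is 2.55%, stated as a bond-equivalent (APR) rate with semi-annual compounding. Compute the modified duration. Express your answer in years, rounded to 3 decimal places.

1.833 years

Periodic yield y = 0.01275. First find Macaulay duration:
  t   CF        PV=CF/(1+0.01275)^t    t·PV
  1        28.75        28.3881        28.3881
  2        28.75        28.0307        56.0613
  3        28.75        27.6778        83.0333
  4       528.75       502.6219     2,010.4874
  Σ                    586.7183     2,177.9701
P = 586.7183; Macaulay duration = 2,177.9701 / 586.7183 = 3.71212 half-year periods = 1.85606 years.
Modified duration = D_Mac / (1 + y) = 1.85606 / 1.01275 = 1.83269 years.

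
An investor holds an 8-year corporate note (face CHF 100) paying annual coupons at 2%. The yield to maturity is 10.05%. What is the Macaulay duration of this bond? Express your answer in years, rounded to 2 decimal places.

7.25 years

Periodic yield y = 0.1005. Discount each cash flow and weight by its year:
  t   CF        PV=CF/(1+0.1005)^t    t·PV
  1         2.00         1.8174         1.8174
  2         2.00         1.6514         3.3028
  3         2.00         1.5006         4.5017
  4         2.00         1.3635         5.4542
  5         2.00         1.2390         6.1951
  6         2.00         1.1259         6.7552
  7         2.00         1.0231         7.1614
  8       102.00        47.4111       379.2886
  Σ                     57.1319       414.4764
Price P = Σ PV = 57.1319.
Macaulay duration = Σ(t·PV) / P = 414.4764 / 57.1319 = 7.25473 years.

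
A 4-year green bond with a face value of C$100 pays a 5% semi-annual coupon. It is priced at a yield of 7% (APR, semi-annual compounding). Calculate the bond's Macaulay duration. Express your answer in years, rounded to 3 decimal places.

Periodic yield y = 0.035. Discount each cash flow and weight by its period:
  t   CF        PV=CF/(1+0.035)^t    t·PV
  1         2.50         2.4155         2.4155
  2         2.50         2.3338         4.6676
  3         2.50         2.2549         6.7646
  4         2.50         2.1786         8.7144
  5         2.50         2.1049        10.5247
  6         2.50         2.0338        12.2025
  7         2.50         1.9650        13.7548
  8       102.50        77.8397       622.7175
  Σ                     93.1260       681.7615
Price P = Σ PV = 93.1260.
Macaulay duration = Σ(t·PV) / P = 681.7615 / 93.1260 = 7.32085 half-year periods.
In years: 7.32085 / 2 = 3.66042 years.

3.660 years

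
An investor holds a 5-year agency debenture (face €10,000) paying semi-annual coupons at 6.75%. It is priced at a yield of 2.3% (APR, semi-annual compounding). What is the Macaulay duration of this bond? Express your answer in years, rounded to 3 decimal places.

4.398 years

Periodic yield y = 0.0115. Discount each cash flow and weight by its period:
  t   CF        PV=CF/(1+0.0115)^t    t·PV
  1       337.50       333.6629       333.6629
  2       337.50       329.8694       659.7388
  3       337.50       326.1190       978.3570
  4       337.50       322.4113     1,289.6451
  5       337.50       318.7457     1,593.7285
  6       337.50       315.1218     1,890.7308
  7       337.50       311.5391     2,180.7737
  8       337.50       307.9971     2,463.9771
  9       337.50       304.4954     2,740.4590
  10   10,337.50     9,220.5463    92,205.4627
  Σ                 12,090.5080   106,336.5356
Price P = Σ PV = 12,090.5080.
Macaulay duration = Σ(t·PV) / P = 106,336.5356 / 12,090.5080 = 8.79504 half-year periods.
In years: 8.79504 / 2 = 4.39752 years.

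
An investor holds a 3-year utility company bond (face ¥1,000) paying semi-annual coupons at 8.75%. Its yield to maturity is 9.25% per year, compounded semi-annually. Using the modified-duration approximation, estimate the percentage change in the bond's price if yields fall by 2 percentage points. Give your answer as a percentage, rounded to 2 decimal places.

Periodic yield y = 0.04625. Modified duration first:
  t   CF        PV=CF/(1+0.04625)^t    t·PV
  1        43.75        41.8160        41.8160
  2        43.75        39.9675        79.9350
  3        43.75        38.2007       114.6022
  4        43.75        36.5120       146.0482
  5        43.75        34.8980       174.4901
  6     1,043.75       795.7629     4,774.5771
  Σ                    987.1572     5,331.4686
P = 987.1572; D_Mac = 5.40083 half-year periods = 2.70042 yrs; D_mod = 2.70042/(1+0.04625) = 2.58104 yrs.
ΔP/P ≈ -D_mod · Δy = -2.58104 × (-0.02) = +0.051621 = +5.1621%.

+5.16%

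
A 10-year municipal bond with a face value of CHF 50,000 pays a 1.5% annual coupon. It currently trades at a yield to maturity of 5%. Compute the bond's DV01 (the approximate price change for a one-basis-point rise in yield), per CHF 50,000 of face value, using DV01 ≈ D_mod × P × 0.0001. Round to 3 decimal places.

Periodic yield y = 0.05.
  t   CF        PV=CF/(1+0.05)^t    t·PV
  1       750.00       714.2857       714.2857
  2       750.00       680.2721     1,360.5442
  3       750.00       647.8782     1,943.6346
  4       750.00       617.0269     2,468.1074
  5       750.00       587.6446     2,938.2231
  6       750.00       559.6615     3,357.9693
  7       750.00       533.0110     3,731.0770
  8       750.00       507.6295     4,061.0362
  9       750.00       483.4567     4,351.1102
  10   50,750.00    31,156.0976   311,560.9762
  Σ                 36,486.9639   336,486.9639
P = 36,486.9639; D_Mac = 9.22211 yrs; D_mod = 8.78297 yrs.
DV01 ≈ 8.78297 × 36,486.9639 × 0.0001 = 32.046378.

CHF 32.046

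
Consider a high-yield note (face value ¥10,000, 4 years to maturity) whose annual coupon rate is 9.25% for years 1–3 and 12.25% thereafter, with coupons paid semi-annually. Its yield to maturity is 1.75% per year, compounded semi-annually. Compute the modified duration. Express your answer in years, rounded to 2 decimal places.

Periodic yield y = 0.00875. First find Macaulay duration:
  t   CF        PV=CF/(1+0.00875)^t    t·PV
  1       462.50       458.4882       458.4882
  2       462.50       454.5113       909.0225
  3       462.50       450.5688     1,351.7063
  4       462.50       446.6605     1,786.6420
  5       462.50       442.7861     2,213.9306
  6       462.50       438.9453     2,633.6721
  7       612.50       576.2637     4,033.8459
  8    10,612.50     9,898.0427    79,184.3413
  Σ                 13,166.2666    92,571.6489
P = 13,166.2666; Macaulay duration = 92,571.6489 / 13,166.2666 = 7.03097 half-year periods = 3.51549 years.
Modified duration = D_Mac / (1 + y) = 3.51549 / 1.00875 = 3.48499 years.

3.48 years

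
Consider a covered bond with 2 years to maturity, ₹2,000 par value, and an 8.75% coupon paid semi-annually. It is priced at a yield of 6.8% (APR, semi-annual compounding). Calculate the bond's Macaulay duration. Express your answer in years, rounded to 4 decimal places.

Periodic yield y = 0.034. Discount each cash flow and weight by its period:
  t   CF        PV=CF/(1+0.034)^t    t·PV
  1        87.50        84.6228        84.6228
  2        87.50        81.8403       163.6805
  3        87.50        79.1492       237.4475
  4     2,087.50     1,826.1831     7,304.7326
  Σ                  2,071.7954     7,790.4834
Price P = Σ PV = 2,071.7954.
Macaulay duration = Σ(t·PV) / P = 7,790.4834 / 2,071.7954 = 3.76026 half-year periods.
In years: 3.76026 / 2 = 1.88013 years.

1.8801 years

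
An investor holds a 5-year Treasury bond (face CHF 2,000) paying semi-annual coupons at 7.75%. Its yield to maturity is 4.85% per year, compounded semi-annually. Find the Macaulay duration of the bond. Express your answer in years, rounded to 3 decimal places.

4.291 years

Periodic yield y = 0.02425. Discount each cash flow and weight by its period:
  t   CF        PV=CF/(1+0.02425)^t    t·PV
  1        77.50        75.6651        75.6651
  2        77.50        73.8737       147.7474
  3        77.50        72.1247       216.3740
  4        77.50        70.4170       281.6682
  5        77.50        68.7499       343.7493
  6        77.50        67.1222       402.7329
  7        77.50        65.5330       458.7308
  8        77.50        63.9814       511.8514
  9        77.50        62.4666       562.1995
  10    2,077.50     1,634.8628    16,348.6278
  Σ                  2,254.7963    19,349.3464
Price P = Σ PV = 2,254.7963.
Macaulay duration = Σ(t·PV) / P = 19,349.3464 / 2,254.7963 = 8.58142 half-year periods.
In years: 8.58142 / 2 = 4.29071 years.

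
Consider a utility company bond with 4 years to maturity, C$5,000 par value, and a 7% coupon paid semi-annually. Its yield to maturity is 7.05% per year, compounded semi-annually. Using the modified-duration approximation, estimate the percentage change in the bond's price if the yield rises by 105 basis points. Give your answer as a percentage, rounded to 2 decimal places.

Periodic yield y = 0.03525. Modified duration first:
  t   CF        PV=CF/(1+0.03525)^t    t·PV
  1       175.00       169.0413       169.0413
  2       175.00       163.2855       326.5710
  3       175.00       157.7257       473.1770
  4       175.00       152.3551       609.4205
  5       175.00       147.1675       735.8374
  6       175.00       142.1565       852.9388
  7       175.00       137.3161       961.2125
  8     5,175.00     3,922.3689    31,378.9515
  Σ                  4,991.4165    35,507.1499
P = 4,991.4165; D_Mac = 7.11364 half-year periods = 3.55682 yrs; D_mod = 3.55682/(1+0.03525) = 3.43571 yrs.
ΔP/P ≈ -D_mod · Δy = -3.43571 × (+0.0105) = -0.036075 = -3.6075%.

-3.61%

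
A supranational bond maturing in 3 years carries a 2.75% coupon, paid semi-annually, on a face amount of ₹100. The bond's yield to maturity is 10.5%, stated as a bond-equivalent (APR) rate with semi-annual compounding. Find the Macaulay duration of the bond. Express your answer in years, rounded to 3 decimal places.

2.886 years

Periodic yield y = 0.0525. Discount each cash flow and weight by its period:
  t   CF        PV=CF/(1+0.0525)^t    t·PV
  1        1.375         1.3064         1.3064
  2        1.375         1.2412         2.4825
  3        1.375         1.1793         3.5380
  4        1.375         1.1205         4.4820
  5        1.375         1.0646         5.3231
  6      101.375        74.5759       447.4551
  Σ                     80.4880       464.5871
Price P = Σ PV = 80.4880.
Macaulay duration = Σ(t·PV) / P = 464.5871 / 80.4880 = 5.77213 half-year periods.
In years: 5.77213 / 2 = 2.88607 years.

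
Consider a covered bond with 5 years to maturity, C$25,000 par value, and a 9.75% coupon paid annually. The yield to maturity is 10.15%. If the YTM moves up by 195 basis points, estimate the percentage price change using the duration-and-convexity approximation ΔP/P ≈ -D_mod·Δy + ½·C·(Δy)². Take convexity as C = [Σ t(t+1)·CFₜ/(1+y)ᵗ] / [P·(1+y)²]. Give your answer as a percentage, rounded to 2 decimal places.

-7.03%

With y = 0.1015:
  t   CF        PV=CF/(1+0.1015)^t    t·PV        t(t+1)·PV
  1     2,437.50     2,212.8915     2,212.8915       4,425.7830
  2     2,437.50     2,008.9800     4,017.9601      12,053.8802
  3     2,437.50     1,823.8584     5,471.5752      21,886.3009
  4     2,437.50     1,655.7952     6,623.1808      33,115.9039
  5    27,437.50    16,920.8443    84,604.2217     507,625.3301
  Σ                 24,622.3695   102,929.8293     579,107.1981
P = 24,622.3695; D_Mac = 4.18034 yrs; D_mod = 3.79513 yrs; C = 19.38475.
Duration effect: -3.79513 × (+0.0195) = -0.074005
Convexity effect: 0.5 × 19.38475 × (0.0195)² = +0.0036855
ΔP/P ≈ -0.074005 + 0.0036855 = -0.070320 = -7.0320%.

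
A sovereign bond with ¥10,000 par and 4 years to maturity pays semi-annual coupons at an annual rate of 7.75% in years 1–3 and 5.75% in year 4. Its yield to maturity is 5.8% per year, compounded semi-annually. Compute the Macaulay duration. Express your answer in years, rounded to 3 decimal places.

3.530 years

Periodic yield y = 0.029. Discount each cash flow and weight by its period:
  t   CF        PV=CF/(1+0.029)^t    t·PV
  1       387.50       376.5792       376.5792
  2       387.50       365.9662       731.9324
  3       387.50       355.6523     1,066.9568
  4       387.50       345.6290     1,382.5161
  5       387.50       335.8883     1,679.4413
  6       387.50       326.4220     1,958.5322
  7       287.50       235.3587     1,647.5108
  8    10,287.50     8,184.4001    65,475.2005
  Σ                 10,525.8957    74,318.6693
Price P = Σ PV = 10,525.8957.
Macaulay duration = Σ(t·PV) / P = 74,318.6693 / 10,525.8957 = 7.06056 half-year periods.
In years: 7.06056 / 2 = 3.53028 years.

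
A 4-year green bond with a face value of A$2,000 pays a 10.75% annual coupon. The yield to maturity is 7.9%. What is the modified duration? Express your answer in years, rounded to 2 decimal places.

3.23 years

Periodic yield y = 0.079. First find Macaulay duration:
  t   CF        PV=CF/(1+0.079)^t    t·PV
  1       215.00       199.2586       199.2586
  2       215.00       184.6697       369.3393
  3       215.00       171.1489       513.4467
  4     2,215.00     1,634.1351     6,536.5403
  Σ                  2,189.2122     7,618.5849
P = 2,189.2122; Macaulay duration = 7,618.5849 / 2,189.2122 = 3.48006 years.
Modified duration = D_Mac / (1 + y) = 3.48006 / 1.079 = 3.22526 years.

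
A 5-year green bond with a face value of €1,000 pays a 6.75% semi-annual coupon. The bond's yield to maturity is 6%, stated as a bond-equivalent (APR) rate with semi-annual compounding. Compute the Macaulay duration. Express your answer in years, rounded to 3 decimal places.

Periodic yield y = 0.03. Discount each cash flow and weight by its period:
  t   CF        PV=CF/(1+0.03)^t    t·PV
  1        33.75        32.7670        32.7670
  2        33.75        31.8126        63.6252
  3        33.75        30.8860        92.6581
  4        33.75        29.9864       119.9458
  5        33.75        29.1130       145.5652
  6        33.75        28.2651       169.5906
  7        33.75        27.4418       192.0929
  8        33.75        26.6426       213.1405
  9        33.75        25.8666       232.7991
  10    1,033.75       769.2071     7,692.0708
  Σ                  1,031.9883     8,954.2551
Price P = Σ PV = 1,031.9883.
Macaulay duration = Σ(t·PV) / P = 8,954.2551 / 1,031.9883 = 8.67670 half-year periods.
In years: 8.67670 / 2 = 4.33835 years.

4.338 years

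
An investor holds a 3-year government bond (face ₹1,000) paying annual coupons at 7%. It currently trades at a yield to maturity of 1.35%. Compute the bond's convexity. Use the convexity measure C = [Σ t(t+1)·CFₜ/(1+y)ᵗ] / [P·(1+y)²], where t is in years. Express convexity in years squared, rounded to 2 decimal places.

10.76

With y = 0.0135:
  t   CF        PV=CF/(1+0.0135)^t    t·PV        t(t+1)·PV
  1        70.00        69.0676        69.0676         138.1352
  2        70.00        68.1476       136.2952         408.8856
  3     1,070.00     1,027.8092     3,083.4277      12,333.7109
  Σ                  1,165.0244     3,288.7905      12,880.7317
P = 1,165.0244.
Convexity = Σ t(t+1)·PV / [P·(1+y)²] = 12,880.7317 / (1,165.0244 × 1.027182) = 10.76361.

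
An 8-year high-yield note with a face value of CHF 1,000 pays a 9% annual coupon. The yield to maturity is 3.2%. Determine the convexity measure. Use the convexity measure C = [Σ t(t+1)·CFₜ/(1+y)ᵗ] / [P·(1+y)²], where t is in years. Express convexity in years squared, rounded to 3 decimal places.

49.316

With y = 0.032:
  t   CF        PV=CF/(1+0.032)^t    t·PV        t(t+1)·PV
  1        90.00        87.2093        87.2093         174.4186
  2        90.00        84.5051       169.0103         507.0308
  3        90.00        81.8848       245.6545         982.6179
  4        90.00        79.3458       317.3830       1,586.9152
  5        90.00        76.8854       384.4271       2,306.5628
  6        90.00        74.5014       447.0083       3,129.0580
  7        90.00        72.1913       505.3388       4,042.7106
  8     1,090.00       847.2058     6,777.6464      60,998.8175
  Σ                  1,403.7289     8,933.6777      73,728.1314
P = 1,403.7289.
Convexity = Σ t(t+1)·PV / [P·(1+y)²] = 73,728.1314 / (1,403.7289 × 1.065024) = 49.31631.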